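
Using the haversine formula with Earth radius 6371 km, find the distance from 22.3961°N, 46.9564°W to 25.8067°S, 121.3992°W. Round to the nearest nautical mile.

5206 nmi

Δλ = -121.3992 − -46.9564 = -74.4428°.
Δφ = -25.8067 − 22.3961 = -48.2028°.
a = sin²(Δφ/2) + cos φ₁ · cos φ₂ · sin²(Δλ/2) = 0.471313.
c = 2·atan2(√a, √(1−a)) = 1.51339 rad → d = 6371·c ≈ 9641.82 km ≈ 5206.16 nmi.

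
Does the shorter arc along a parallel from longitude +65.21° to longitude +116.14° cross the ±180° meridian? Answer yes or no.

No

Signed shortest Δλ = ((116.14 − 65.21 + 180) mod 360) − 180 = 50.93°.
Going east by 50.93° from +65.21° reaches +116.14° without touching 180°.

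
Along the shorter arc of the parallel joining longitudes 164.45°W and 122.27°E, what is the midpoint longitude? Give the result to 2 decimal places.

Signed shortest Δλ from -164.45° to +122.27° is -73.28°.
Midpoint longitude = -164.45° + (-73.28°)/2 = -164.45° − 36.64° = -201.09°.
Normalise into (−180°, 180°]: +158.91°.
(The naïve average (-164.45 + +122.27)/2 = -21.09° is on the wrong side of the globe.)

158.91°E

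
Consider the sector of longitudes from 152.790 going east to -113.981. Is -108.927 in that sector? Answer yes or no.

Band width going east from +152.790° to -113.981°: ((-113.981 − 152.790) mod 360) = 93.229°.
Offset of -108.927° east of the west edge: ((-108.927 − 152.790) mod 360) = 98.283°.
98.283° > 93.229° ⇒ outside.

No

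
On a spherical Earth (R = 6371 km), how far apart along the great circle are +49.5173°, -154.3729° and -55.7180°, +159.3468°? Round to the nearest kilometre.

Δλ = 159.3468 − -154.3729 = 313.7197°; wrapped into (−180°, 180°]: -46.2803°.
Δφ = -55.7180 − 49.5173 = -105.2353°.
a = sin²(Δφ/2) + cos φ₁ · cos φ₂ · sin²(Δλ/2) = 0.687866.
c = 2·atan2(√a, √(1−a)) = 1.95598 rad → d = 6371·c ≈ 12461.57 km.

12462 km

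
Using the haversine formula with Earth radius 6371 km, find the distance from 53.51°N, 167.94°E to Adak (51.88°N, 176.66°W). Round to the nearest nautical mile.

568 nmi

Δλ = -176.66 − 167.94 = -344.60°; wrapped into (−180°, 180°]: 15.40°.
Δφ = 51.88 − 53.51 = -1.63°.
a = sin²(Δφ/2) + cos φ₁ · cos φ₂ · sin²(Δλ/2) = 0.006793.
c = 2·atan2(√a, √(1−a)) = 0.16502 rad → d = 6371·c ≈ 1051.36 km ≈ 567.69 nmi.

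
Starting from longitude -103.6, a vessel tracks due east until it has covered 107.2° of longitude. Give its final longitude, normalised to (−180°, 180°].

+3.6°

Start at -103.6°; shift +107.2° → +3.6°.
+3.6° already lies in (−180°, 180°].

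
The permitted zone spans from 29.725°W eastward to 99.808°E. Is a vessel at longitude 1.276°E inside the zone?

Yes

Band width going east from -29.725° to +99.808°: ((99.808 − -29.725) mod 360) = 129.533°.
Offset of +1.276° east of the west edge: ((1.276 − -29.725) mod 360) = 31.001°.
31.001° ≤ 129.533° ⇒ inside.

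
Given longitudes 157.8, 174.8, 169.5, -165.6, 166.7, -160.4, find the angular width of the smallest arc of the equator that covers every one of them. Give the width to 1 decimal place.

41.8°

Sort the longitudes: -165.6°, -160.4°, +157.8°, +166.7°, +169.5°, +174.8°.
Eastward gaps between consecutive values (wrapping around): 5.2°, 318.2°, 8.9°, 2.8°, 5.3°, 19.6°.
Largest gap = 318.2° ⇒ minimal covering band is its complement: 360° − 318.2° = 41.8°.
Band runs from +157.8° eastward to -160.4°, crossing the antimeridian.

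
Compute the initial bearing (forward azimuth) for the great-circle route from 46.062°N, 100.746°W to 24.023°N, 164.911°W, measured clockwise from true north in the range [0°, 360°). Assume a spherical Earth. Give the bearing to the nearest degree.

270°

Δλ = -164.911 − -100.746 = -64.165°.
θ = atan2( sin Δλ · cos φ₂ , cos φ₁ · sin φ₂ − sin φ₁ · cos φ₂ · cos Δλ )
  = atan2(-0.82209, -0.00414) = -90.289° → normalised to [0°, 360°): 269.711°.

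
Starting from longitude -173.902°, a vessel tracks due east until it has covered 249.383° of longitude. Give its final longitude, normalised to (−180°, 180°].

Start at -173.902°; shift +249.383° → +75.481°.
+75.481° already lies in (−180°, 180°].

+75.481°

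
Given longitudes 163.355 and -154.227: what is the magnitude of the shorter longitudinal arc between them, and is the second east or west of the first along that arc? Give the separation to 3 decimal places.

42.418° east

Raw difference: -154.227 − 163.355 = -317.582°.
Normalise into (−180°, 180°]: -317.582° + 360° = 42.418°.
Positive ⇒ the second point lies to the east; separation 42.418°.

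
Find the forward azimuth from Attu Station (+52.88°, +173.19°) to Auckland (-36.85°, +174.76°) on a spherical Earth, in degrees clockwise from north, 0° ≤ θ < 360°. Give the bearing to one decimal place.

178.7°

Δλ = 174.76 − 173.19 = 1.57°.
θ = atan2( sin Δλ · cos φ₂ , cos φ₁ · sin φ₂ − sin φ₁ · cos φ₂ · cos Δλ )
  = atan2(0.02192, -0.99975) = 178.744° → normalised to [0°, 360°): 178.744°.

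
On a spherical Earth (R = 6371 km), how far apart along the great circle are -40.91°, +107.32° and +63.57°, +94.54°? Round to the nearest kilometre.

Δλ = 94.54 − 107.32 = -12.78°.
Δφ = 63.57 − -40.91 = 104.48°.
a = sin²(Δφ/2) + cos φ₁ · cos φ₂ · sin²(Δλ/2) = 0.629188.
c = 2·atan2(√a, √(1−a)) = 1.83214 rad → d = 6371·c ≈ 11672.54 km.

11673 km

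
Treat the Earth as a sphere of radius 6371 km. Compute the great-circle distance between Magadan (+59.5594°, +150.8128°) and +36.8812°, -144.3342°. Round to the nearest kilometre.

Δλ = -144.3342 − 150.8128 = -295.1470°; wrapped into (−180°, 180°]: 64.8530°.
Δφ = 36.8812 − 59.5594 = -22.6782°.
a = sin²(Δφ/2) + cos φ₁ · cos φ₂ · sin²(Δλ/2) = 0.155180.
c = 2·atan2(√a, √(1−a)) = 0.80981 rad → d = 6371·c ≈ 5159.27 km.

5159 km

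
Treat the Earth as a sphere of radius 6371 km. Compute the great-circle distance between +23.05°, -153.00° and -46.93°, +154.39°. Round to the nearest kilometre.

9398 km

Δλ = 154.39 − -153.00 = 307.39°; wrapped into (−180°, 180°]: -52.61°.
Δφ = -46.93 − 23.05 = -69.98°.
a = sin²(Δφ/2) + cos φ₁ · cos φ₂ · sin²(Δλ/2) = 0.452226.
c = 2·atan2(√a, √(1−a)) = 1.47510 rad → d = 6371·c ≈ 9397.88 km.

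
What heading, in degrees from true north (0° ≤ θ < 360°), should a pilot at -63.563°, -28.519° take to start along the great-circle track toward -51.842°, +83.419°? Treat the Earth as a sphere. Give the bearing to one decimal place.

Δλ = 83.419 − -28.519 = 111.938°.
θ = atan2( sin Δλ · cos φ₂ , cos φ₁ · sin φ₂ − sin φ₁ · cos φ₂ · cos Δλ )
  = atan2(0.57309, -0.55676) = 134.172° → normalised to [0°, 360°): 134.172°.

134.2°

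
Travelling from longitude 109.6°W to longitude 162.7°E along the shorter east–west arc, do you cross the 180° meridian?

Naïve |162.7 − -109.6| = 272.3° > 180°, so the shorter arc goes the other way round — across 180°.
Signed shortest Δλ = ((162.7 − -109.6 + 180) mod 360) − 180 = -87.7°.
Going west by 87.7° from -109.6° passes through 180° before reaching +162.7°.

Yes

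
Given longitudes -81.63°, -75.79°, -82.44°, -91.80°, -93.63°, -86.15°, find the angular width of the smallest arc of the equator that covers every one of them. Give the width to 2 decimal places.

17.84°

Sort the longitudes: -93.63°, -91.80°, -86.15°, -82.44°, -81.63°, -75.79°.
Eastward gaps between consecutive values (wrapping around): 1.83°, 5.65°, 3.71°, 0.81°, 5.84°, 342.16°.
Largest gap = 342.16° ⇒ minimal covering band is its complement: 360° − 342.16° = 17.84°.
Band runs from -93.63° eastward to -75.79°.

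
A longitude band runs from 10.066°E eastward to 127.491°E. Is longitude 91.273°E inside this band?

Yes

Band width going east from +10.066° to +127.491°: ((127.491 − 10.066) mod 360) = 117.425°.
Offset of +91.273° east of the west edge: ((91.273 − 10.066) mod 360) = 81.207°.
81.207° ≤ 117.425° ⇒ inside.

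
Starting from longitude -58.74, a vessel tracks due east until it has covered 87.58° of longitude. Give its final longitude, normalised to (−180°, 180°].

Start at -58.74°; shift +87.58° → +28.84°.
+28.84° already lies in (−180°, 180°].

+28.84°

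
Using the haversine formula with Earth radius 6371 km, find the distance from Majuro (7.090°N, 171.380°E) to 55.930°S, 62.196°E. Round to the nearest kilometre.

Δλ = 62.196 − 171.380 = -109.184°.
Δφ = -55.930 − 7.090 = -63.020°.
a = sin²(Δφ/2) + cos φ₁ · cos φ₂ · sin²(Δλ/2) = 0.642460.
c = 2·atan2(√a, √(1−a)) = 1.85972 rad → d = 6371·c ≈ 11848.27 km.

11848 km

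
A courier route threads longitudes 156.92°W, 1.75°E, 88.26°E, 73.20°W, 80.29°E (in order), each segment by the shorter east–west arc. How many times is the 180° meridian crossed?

Leg 1: -156.92° → +1.75°, shortest Δλ = 158.67° (east) — does not cross 180°.
Leg 2: +1.75° → +88.26°, shortest Δλ = 86.51° (east) — does not cross 180°.
Leg 3: +88.26° → -73.20°, shortest Δλ = -161.46° (west) — does not cross 180°.
Leg 4: -73.20° → +80.29°, shortest Δλ = 153.49° (east) — does not cross 180°.
Total crossings: 0.

0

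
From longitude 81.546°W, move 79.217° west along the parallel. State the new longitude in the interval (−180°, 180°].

Start at -81.546°; shift −79.217° → -160.763°.
-160.763° already lies in (−180°, 180°].

160.763°W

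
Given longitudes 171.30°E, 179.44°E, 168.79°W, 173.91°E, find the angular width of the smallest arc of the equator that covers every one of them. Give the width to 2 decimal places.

19.91°

Sort the longitudes: -168.79°, +171.30°, +173.91°, +179.44°.
Eastward gaps between consecutive values (wrapping around): 340.09°, 2.61°, 5.53°, 11.77°.
Largest gap = 340.09° ⇒ minimal covering band is its complement: 360° − 340.09° = 19.91°.
Band runs from +171.30° eastward to -168.79°, crossing the antimeridian.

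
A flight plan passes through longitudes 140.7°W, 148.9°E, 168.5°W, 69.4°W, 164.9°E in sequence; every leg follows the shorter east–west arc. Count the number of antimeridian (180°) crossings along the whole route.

Leg 1: -140.7° → +148.9°, shortest Δλ = -70.4° (west) — crosses 180°.
Leg 2: +148.9° → -168.5°, shortest Δλ = 42.6° (east) — crosses 180°.
Leg 3: -168.5° → -69.4°, shortest Δλ = 99.1° (east) — does not cross 180°.
Leg 4: -69.4° → +164.9°, shortest Δλ = -125.7° (west) — crosses 180°.
Total crossings: 3.

3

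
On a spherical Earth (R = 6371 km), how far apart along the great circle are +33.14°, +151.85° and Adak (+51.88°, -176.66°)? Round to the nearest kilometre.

Δλ = -176.66 − 151.85 = -328.51°; wrapped into (−180°, 180°]: 31.49°.
Δφ = 51.88 − 33.14 = 18.74°.
a = sin²(Δφ/2) + cos φ₁ · cos φ₂ · sin²(Δλ/2) = 0.064568.
c = 2·atan2(√a, √(1−a)) = 0.51384 rad → d = 6371·c ≈ 3273.67 km.

3274 km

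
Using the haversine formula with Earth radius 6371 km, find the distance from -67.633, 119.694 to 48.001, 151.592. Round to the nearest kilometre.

Δλ = 151.592 − 119.694 = 31.898°.
Δφ = 48.001 − -67.633 = 115.634°.
a = sin²(Δφ/2) + cos φ₁ · cos φ₂ · sin²(Δλ/2) = 0.735536.
c = 2·atan2(√a, √(1−a)) = 2.06130 rad → d = 6371·c ≈ 13132.55 km.

13133 km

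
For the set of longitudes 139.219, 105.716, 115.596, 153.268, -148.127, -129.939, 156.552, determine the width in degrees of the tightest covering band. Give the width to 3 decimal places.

124.345°

Sort the longitudes: -148.127°, -129.939°, +105.716°, +115.596°, +139.219°, +153.268°, +156.552°.
Eastward gaps between consecutive values (wrapping around): 18.188°, 235.655°, 9.880°, 23.623°, 14.049°, 3.284°, 55.321°.
Largest gap = 235.655° ⇒ minimal covering band is its complement: 360° − 235.655° = 124.345°.
Band runs from +105.716° eastward to -129.939°, crossing the antimeridian.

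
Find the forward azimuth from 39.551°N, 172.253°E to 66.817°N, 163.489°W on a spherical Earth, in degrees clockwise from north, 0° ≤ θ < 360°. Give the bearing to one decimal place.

18.6°

Δλ = -163.489 − 172.253 = -335.742°; wrapped into (−180°, 180°]: 24.258°.
θ = atan2( sin Δλ · cos φ₂ , cos φ₁ · sin φ₂ − sin φ₁ · cos φ₂ · cos Δλ )
  = atan2(0.16174, 0.48026) = 18.612° → normalised to [0°, 360°): 18.612°.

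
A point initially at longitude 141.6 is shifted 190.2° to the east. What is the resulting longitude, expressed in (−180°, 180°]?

Start at +141.6°; shift +190.2° → +331.8°.
+331.8° lies outside (−180°, 180°]; subtract 360° → -28.2°.

-28.2°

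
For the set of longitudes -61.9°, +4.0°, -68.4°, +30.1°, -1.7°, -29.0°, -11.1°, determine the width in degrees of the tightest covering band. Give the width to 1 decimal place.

98.5°

Sort the longitudes: -68.4°, -61.9°, -29.0°, -11.1°, -1.7°, +4.0°, +30.1°.
Eastward gaps between consecutive values (wrapping around): 6.5°, 32.9°, 17.9°, 9.4°, 5.7°, 26.1°, 261.5°.
Largest gap = 261.5° ⇒ minimal covering band is its complement: 360° − 261.5° = 98.5°.
Band runs from -68.4° eastward to +30.1°.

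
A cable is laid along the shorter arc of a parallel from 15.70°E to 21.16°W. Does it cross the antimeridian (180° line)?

Signed shortest Δλ = ((-21.16 − 15.70 + 180) mod 360) − 180 = -36.86°.
Going west by 36.86° from +15.70° reaches -21.16° without touching 180°.

No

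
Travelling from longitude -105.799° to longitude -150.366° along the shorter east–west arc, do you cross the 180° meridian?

No

Signed shortest Δλ = ((-150.366 − -105.799 + 180) mod 360) − 180 = -44.567°.
Going west by 44.567° from -105.799° reaches -150.366° without touching 180°.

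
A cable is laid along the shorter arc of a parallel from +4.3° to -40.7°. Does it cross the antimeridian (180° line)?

No

Signed shortest Δλ = ((-40.7 − 4.3 + 180) mod 360) − 180 = -45.0°.
Going west by 45.0° from +4.3° reaches -40.7° without touching 180°.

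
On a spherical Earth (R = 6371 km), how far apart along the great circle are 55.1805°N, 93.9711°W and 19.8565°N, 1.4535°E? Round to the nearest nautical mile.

4612 nmi

Δλ = 1.4535 − -93.9711 = 95.4246°.
Δφ = 19.8565 − 55.1805 = -35.3240°.
a = sin²(Δφ/2) + cos φ₁ · cos φ₂ · sin²(Δλ/2) = 0.385960.
c = 2·atan2(√a, √(1−a)) = 1.34069 rad → d = 6371·c ≈ 8541.54 km ≈ 4612.06 nmi.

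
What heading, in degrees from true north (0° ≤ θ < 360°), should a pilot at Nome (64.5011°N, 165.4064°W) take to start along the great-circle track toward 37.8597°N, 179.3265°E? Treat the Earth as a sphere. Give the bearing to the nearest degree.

Δλ = 179.3265 − -165.4064 = 344.7329°; wrapped into (−180°, 180°]: -15.2671°.
θ = atan2( sin Δλ · cos φ₂ , cos φ₁ · sin φ₂ − sin φ₁ · cos φ₂ · cos Δλ )
  = atan2(-0.20789, -0.42326) = -153.841° → normalised to [0°, 360°): 206.159°.

206°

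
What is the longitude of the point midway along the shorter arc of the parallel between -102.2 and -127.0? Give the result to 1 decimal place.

Signed shortest Δλ from -102.2° to -127.0° is -24.8°.
Midpoint longitude = -102.2° + (-24.8°)/2 = -102.2° − 12.4° = -114.6°.

-114.6°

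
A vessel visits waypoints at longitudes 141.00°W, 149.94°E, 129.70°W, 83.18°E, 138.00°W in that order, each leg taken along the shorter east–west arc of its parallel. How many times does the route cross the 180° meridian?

Leg 1: -141.00° → +149.94°, shortest Δλ = -69.06° (west) — crosses 180°.
Leg 2: +149.94° → -129.70°, shortest Δλ = 80.36° (east) — crosses 180°.
Leg 3: -129.70° → +83.18°, shortest Δλ = -147.12° (west) — crosses 180°.
Leg 4: +83.18° → -138.00°, shortest Δλ = 138.82° (east) — crosses 180°.
Total crossings: 4.

4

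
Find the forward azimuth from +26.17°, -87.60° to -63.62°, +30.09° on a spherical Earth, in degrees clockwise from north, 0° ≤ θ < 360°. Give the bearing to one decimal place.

151.1°

Δλ = 30.09 − -87.60 = 117.69°.
θ = atan2( sin Δλ · cos φ₂ , cos φ₁ · sin φ₂ − sin φ₁ · cos φ₂ · cos Δλ )
  = atan2(0.39344, -0.71297) = 151.109° → normalised to [0°, 360°): 151.109°.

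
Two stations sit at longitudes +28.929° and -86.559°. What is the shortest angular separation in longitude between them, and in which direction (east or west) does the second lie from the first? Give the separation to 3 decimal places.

Raw difference: -86.559 − 28.929 = -115.488°.
Normalise into (−180°, 180°]: -115.488° stays -115.488°.
Negative ⇒ the second point lies to the west; separation 115.488°.

115.488° west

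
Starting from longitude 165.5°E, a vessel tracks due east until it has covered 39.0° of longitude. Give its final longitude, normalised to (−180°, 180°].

Start at +165.5°; shift +39.0° → +204.5°.
+204.5° lies outside (−180°, 180°]; subtract 360° → -155.5°.

155.5°W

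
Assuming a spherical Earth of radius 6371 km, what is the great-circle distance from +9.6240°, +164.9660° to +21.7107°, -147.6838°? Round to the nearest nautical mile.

Δλ = -147.6838 − 164.9660 = -312.6498°; wrapped into (−180°, 180°]: 47.3502°.
Δφ = 21.7107 − 9.6240 = 12.0867°.
a = sin²(Δφ/2) + cos φ₁ · cos φ₂ · sin²(Δλ/2) = 0.158780.
c = 2·atan2(√a, √(1−a)) = 0.81970 rad → d = 6371·c ≈ 5222.31 km ≈ 2819.82 nmi.

2820 nmi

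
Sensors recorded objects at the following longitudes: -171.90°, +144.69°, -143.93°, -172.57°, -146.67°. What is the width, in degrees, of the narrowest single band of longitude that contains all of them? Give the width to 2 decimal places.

Sort the longitudes: -172.57°, -171.90°, -146.67°, -143.93°, +144.69°.
Eastward gaps between consecutive values (wrapping around): 0.67°, 25.23°, 2.74°, 288.62°, 42.74°.
Largest gap = 288.62° ⇒ minimal covering band is its complement: 360° − 288.62° = 71.38°.
Band runs from +144.69° eastward to -143.93°, crossing the antimeridian.

71.38°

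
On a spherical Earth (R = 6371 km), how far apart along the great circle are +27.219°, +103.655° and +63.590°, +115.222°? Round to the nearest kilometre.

4130 km

Δλ = 115.222 − 103.655 = 11.567°.
Δφ = 63.590 − 27.219 = 36.371°.
a = sin²(Δφ/2) + cos φ₁ · cos φ₂ · sin²(Δλ/2) = 0.101419.
c = 2·atan2(√a, √(1−a)) = 0.64822 rad → d = 6371·c ≈ 4129.80 km.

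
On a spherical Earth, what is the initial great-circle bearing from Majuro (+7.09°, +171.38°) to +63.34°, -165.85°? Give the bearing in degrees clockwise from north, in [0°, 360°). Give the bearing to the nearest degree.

Δλ = -165.85 − 171.38 = -337.23°; wrapped into (−180°, 180°]: 22.77°.
θ = atan2( sin Δλ · cos φ₂ , cos φ₁ · sin φ₂ − sin φ₁ · cos φ₂ · cos Δλ )
  = atan2(0.17366, 0.83579) = 11.738° → normalised to [0°, 360°): 11.738°.

12°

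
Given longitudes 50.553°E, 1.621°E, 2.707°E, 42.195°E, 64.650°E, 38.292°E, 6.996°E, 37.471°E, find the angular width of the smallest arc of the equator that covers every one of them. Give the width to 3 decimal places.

63.029°

Sort the longitudes: +1.621°, +2.707°, +6.996°, +37.471°, +38.292°, +42.195°, +50.553°, +64.650°.
Eastward gaps between consecutive values (wrapping around): 1.086°, 4.289°, 30.475°, 0.821°, 3.903°, 8.358°, 14.097°, 296.971°.
Largest gap = 296.971° ⇒ minimal covering band is its complement: 360° − 296.971° = 63.029°.
Band runs from +1.621° eastward to +64.650°.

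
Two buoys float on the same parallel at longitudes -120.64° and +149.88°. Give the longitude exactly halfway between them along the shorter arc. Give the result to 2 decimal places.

-165.38°

Signed shortest Δλ from -120.64° to +149.88° is -89.48°.
Midpoint longitude = -120.64° + (-89.48°)/2 = -120.64° − 44.74° = -165.38°.
(The naïve average (-120.64 + +149.88)/2 = 14.62° is on the wrong side of the globe.)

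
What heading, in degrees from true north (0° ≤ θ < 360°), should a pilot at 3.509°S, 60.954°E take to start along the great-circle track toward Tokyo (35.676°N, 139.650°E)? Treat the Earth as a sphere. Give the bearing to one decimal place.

53.4°

Δλ = 139.650 − 60.954 = 78.696°.
θ = atan2( sin Δλ · cos φ₂ , cos φ₁ · sin φ₂ − sin φ₁ · cos φ₂ · cos Δλ )
  = atan2(0.79657, 0.59185) = 53.388° → normalised to [0°, 360°): 53.388°.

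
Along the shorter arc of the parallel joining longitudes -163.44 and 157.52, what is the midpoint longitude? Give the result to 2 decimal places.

Signed shortest Δλ from -163.44° to +157.52° is -39.04°.
Midpoint longitude = -163.44° + (-39.04°)/2 = -163.44° − 19.52° = -182.96°.
Normalise into (−180°, 180°]: +177.04°.
(The naïve average (-163.44 + +157.52)/2 = -2.96° is on the wrong side of the globe.)

+177.04°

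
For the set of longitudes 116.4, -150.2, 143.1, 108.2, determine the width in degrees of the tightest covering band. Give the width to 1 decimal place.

Sort the longitudes: -150.2°, +108.2°, +116.4°, +143.1°.
Eastward gaps between consecutive values (wrapping around): 258.4°, 8.2°, 26.7°, 66.7°.
Largest gap = 258.4° ⇒ minimal covering band is its complement: 360° − 258.4° = 101.6°.
Band runs from +108.2° eastward to -150.2°, crossing the antimeridian.

101.6°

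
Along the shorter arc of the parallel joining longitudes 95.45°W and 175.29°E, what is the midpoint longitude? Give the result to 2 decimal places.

Signed shortest Δλ from -95.45° to +175.29° is -89.26°.
Midpoint longitude = -95.45° + (-89.26°)/2 = -95.45° − 44.63° = -140.08°.
(The naïve average (-95.45 + +175.29)/2 = 39.92° is on the wrong side of the globe.)

140.08°W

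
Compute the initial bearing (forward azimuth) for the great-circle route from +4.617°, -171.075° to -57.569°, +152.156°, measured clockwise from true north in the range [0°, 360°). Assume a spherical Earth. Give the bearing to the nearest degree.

Δλ = 152.156 − -171.075 = 323.231°; wrapped into (−180°, 180°]: -36.769°.
θ = atan2( sin Δλ · cos φ₂ , cos φ₁ · sin φ₂ − sin φ₁ · cos φ₂ · cos Δλ )
  = atan2(-0.32101, -0.87588) = -159.872° → normalised to [0°, 360°): 200.128°.

200°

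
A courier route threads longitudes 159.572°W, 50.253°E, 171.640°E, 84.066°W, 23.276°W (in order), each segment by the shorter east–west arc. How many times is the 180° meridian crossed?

Leg 1: -159.572° → +50.253°, shortest Δλ = -150.175° (west) — crosses 180°.
Leg 2: +50.253° → +171.640°, shortest Δλ = 121.387° (east) — does not cross 180°.
Leg 3: +171.640° → -84.066°, shortest Δλ = 104.294° (east) — crosses 180°.
Leg 4: -84.066° → -23.276°, shortest Δλ = 60.79° (east) — does not cross 180°.
Total crossings: 2.

2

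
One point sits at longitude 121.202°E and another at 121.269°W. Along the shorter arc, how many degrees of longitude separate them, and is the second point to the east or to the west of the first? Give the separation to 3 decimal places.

117.529° east

Raw difference: -121.269 − 121.202 = -242.471°.
Normalise into (−180°, 180°]: -242.471° + 360° = 117.529°.
Positive ⇒ the second point lies to the east; separation 117.529°.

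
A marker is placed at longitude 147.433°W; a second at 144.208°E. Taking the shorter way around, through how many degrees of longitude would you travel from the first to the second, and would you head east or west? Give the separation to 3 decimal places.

68.359° west

Raw difference: 144.208 − -147.433 = 291.641°.
Normalise into (−180°, 180°]: 291.641° − 360° = -68.359°.
Negative ⇒ the second point lies to the west; separation 68.359°.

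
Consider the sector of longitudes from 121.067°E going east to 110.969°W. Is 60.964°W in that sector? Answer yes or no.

Band width going east from +121.067° to -110.969°: ((-110.969 − 121.067) mod 360) = 127.964°.
Offset of -60.964° east of the west edge: ((-60.964 − 121.067) mod 360) = 177.969°.
177.969° > 127.964° ⇒ outside.

No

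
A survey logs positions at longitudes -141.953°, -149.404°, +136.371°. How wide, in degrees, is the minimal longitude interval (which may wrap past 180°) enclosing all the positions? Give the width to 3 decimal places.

81.676°

Sort the longitudes: -149.404°, -141.953°, +136.371°.
Eastward gaps between consecutive values (wrapping around): 7.451°, 278.324°, 74.225°.
Largest gap = 278.324° ⇒ minimal covering band is its complement: 360° − 278.324° = 81.676°.
Band runs from +136.371° eastward to -141.953°, crossing the antimeridian.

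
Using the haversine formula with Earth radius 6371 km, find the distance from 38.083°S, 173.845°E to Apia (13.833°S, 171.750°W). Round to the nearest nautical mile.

Δλ = -171.750 − 173.845 = -345.595°; wrapped into (−180°, 180°]: 14.405°.
Δφ = -13.833 − -38.083 = 24.250°.
a = sin²(Δφ/2) + cos φ₁ · cos φ₂ · sin²(Δλ/2) = 0.056133.
c = 2·atan2(√a, √(1−a)) = 0.47840 rad → d = 6371·c ≈ 3047.87 km ≈ 1645.72 nmi.

1646 nmi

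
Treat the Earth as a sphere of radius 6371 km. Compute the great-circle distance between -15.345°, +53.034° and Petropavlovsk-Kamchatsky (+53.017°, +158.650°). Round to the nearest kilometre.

Δλ = 158.650 − 53.034 = 105.616°.
Δφ = 53.017 − -15.345 = 68.362°.
a = sin²(Δφ/2) + cos φ₁ · cos φ₂ · sin²(Δλ/2) = 0.683778.
c = 2·atan2(√a, √(1−a)) = 1.94718 rad → d = 6371·c ≈ 12405.46 km.

12405 km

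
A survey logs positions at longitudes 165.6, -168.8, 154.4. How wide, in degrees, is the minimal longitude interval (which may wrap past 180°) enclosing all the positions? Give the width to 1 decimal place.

36.8°

Sort the longitudes: -168.8°, +154.4°, +165.6°.
Eastward gaps between consecutive values (wrapping around): 323.2°, 11.2°, 25.6°.
Largest gap = 323.2° ⇒ minimal covering band is its complement: 360° − 323.2° = 36.8°.
Band runs from +154.4° eastward to -168.8°, crossing the antimeridian.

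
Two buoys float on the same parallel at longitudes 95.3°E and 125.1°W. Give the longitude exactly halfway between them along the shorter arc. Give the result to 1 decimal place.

Signed shortest Δλ from +95.3° to -125.1° is +139.6°.
Midpoint longitude = +95.3° + (+139.6°)/2 = +95.3° + 69.8° = +165.1°.
(The naïve average (+95.3 + -125.1)/2 = -14.9° is on the wrong side of the globe.)

165.1°E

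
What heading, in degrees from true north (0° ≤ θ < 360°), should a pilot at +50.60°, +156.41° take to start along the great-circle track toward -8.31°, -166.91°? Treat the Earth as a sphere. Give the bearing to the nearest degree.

140°

Δλ = -166.91 − 156.41 = -323.32°; wrapped into (−180°, 180°]: 36.68°.
θ = atan2( sin Δλ · cos φ₂ , cos φ₁ · sin φ₂ − sin φ₁ · cos φ₂ · cos Δλ )
  = atan2(0.59107, -0.70495) = 140.021° → normalised to [0°, 360°): 140.021°.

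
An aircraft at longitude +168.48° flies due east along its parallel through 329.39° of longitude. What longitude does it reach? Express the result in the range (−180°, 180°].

+137.87°

Start at +168.48°; shift +329.39° → +497.87°.
+497.87° lies outside (−180°, 180°]; subtract 360° → +137.87°.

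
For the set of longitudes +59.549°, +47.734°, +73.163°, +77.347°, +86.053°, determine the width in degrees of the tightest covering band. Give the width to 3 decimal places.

38.319°

Sort the longitudes: +47.734°, +59.549°, +73.163°, +77.347°, +86.053°.
Eastward gaps between consecutive values (wrapping around): 11.815°, 13.614°, 4.184°, 8.706°, 321.681°.
Largest gap = 321.681° ⇒ minimal covering band is its complement: 360° − 321.681° = 38.319°.
Band runs from +47.734° eastward to +86.053°.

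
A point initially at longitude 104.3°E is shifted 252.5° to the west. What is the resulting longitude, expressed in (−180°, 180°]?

148.2°W

Start at +104.3°; shift −252.5° → -148.2°.
-148.2° already lies in (−180°, 180°].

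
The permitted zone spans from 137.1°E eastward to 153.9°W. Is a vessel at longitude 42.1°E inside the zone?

Band width going east from +137.1° to -153.9°: ((-153.9 − 137.1) mod 360) = 69.0°.
Offset of +42.1° east of the west edge: ((42.1 − 137.1) mod 360) = 265.0°.
265.0° > 69.0° ⇒ outside.

No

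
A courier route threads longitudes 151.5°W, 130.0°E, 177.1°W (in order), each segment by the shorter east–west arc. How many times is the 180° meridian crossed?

Leg 1: -151.5° → +130.0°, shortest Δλ = -78.5° (west) — crosses 180°.
Leg 2: +130.0° → -177.1°, shortest Δλ = 52.9° (east) — crosses 180°.
Total crossings: 2.

2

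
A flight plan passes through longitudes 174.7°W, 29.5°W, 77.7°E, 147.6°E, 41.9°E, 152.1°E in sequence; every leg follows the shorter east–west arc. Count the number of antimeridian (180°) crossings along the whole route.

Leg 1: -174.7° → -29.5°, shortest Δλ = 145.2° (east) — does not cross 180°.
Leg 2: -29.5° → +77.7°, shortest Δλ = 107.2° (east) — does not cross 180°.
Leg 3: +77.7° → +147.6°, shortest Δλ = 69.9° (east) — does not cross 180°.
Leg 4: +147.6° → +41.9°, shortest Δλ = -105.7° (west) — does not cross 180°.
Leg 5: +41.9° → +152.1°, shortest Δλ = 110.2° (east) — does not cross 180°.
Total crossings: 0.

0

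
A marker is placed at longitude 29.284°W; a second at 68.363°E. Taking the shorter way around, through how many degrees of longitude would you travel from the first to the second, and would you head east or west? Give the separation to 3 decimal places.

Raw difference: 68.363 − -29.284 = 97.647°.
Normalise into (−180°, 180°]: 97.647° stays 97.647°.
Positive ⇒ the second point lies to the east; separation 97.647°.

97.647° east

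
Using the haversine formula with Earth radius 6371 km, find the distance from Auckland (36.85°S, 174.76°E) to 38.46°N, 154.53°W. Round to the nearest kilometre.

Δλ = -154.53 − 174.76 = -329.29°; wrapped into (−180°, 180°]: 30.71°.
Δφ = 38.46 − -36.85 = 75.31°.
a = sin²(Δφ/2) + cos φ₁ · cos φ₂ · sin²(Δλ/2) = 0.417141.
c = 2·atan2(√a, √(1−a)) = 1.40431 rad → d = 6371·c ≈ 8946.87 km.

8947 km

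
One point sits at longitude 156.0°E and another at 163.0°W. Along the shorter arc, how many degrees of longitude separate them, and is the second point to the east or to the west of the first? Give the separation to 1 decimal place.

Raw difference: -163.0 − 156.0 = -319.0°.
Normalise into (−180°, 180°]: -319.0° + 360° = 41.0°.
Positive ⇒ the second point lies to the east; separation 41.0°.

41.0° east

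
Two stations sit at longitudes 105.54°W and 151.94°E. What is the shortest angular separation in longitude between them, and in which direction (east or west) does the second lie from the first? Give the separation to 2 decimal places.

Raw difference: 151.94 − -105.54 = 257.48°.
Normalise into (−180°, 180°]: 257.48° − 360° = -102.52°.
Negative ⇒ the second point lies to the west; separation 102.52°.

102.52° west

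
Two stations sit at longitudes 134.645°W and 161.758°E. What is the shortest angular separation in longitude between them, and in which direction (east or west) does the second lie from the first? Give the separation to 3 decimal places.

63.597° west

Raw difference: 161.758 − -134.645 = 296.403°.
Normalise into (−180°, 180°]: 296.403° − 360° = -63.597°.
Negative ⇒ the second point lies to the west; separation 63.597°.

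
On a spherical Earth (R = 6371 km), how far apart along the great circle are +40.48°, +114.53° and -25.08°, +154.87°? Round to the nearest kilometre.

Δλ = 154.87 − 114.53 = 40.34°.
Δφ = -25.08 − 40.48 = -65.56°.
a = sin²(Δφ/2) + cos φ₁ · cos φ₂ · sin²(Δλ/2) = 0.375037.
c = 2·atan2(√a, √(1−a)) = 1.31819 rad → d = 6371·c ≈ 8398.20 km.

8398 km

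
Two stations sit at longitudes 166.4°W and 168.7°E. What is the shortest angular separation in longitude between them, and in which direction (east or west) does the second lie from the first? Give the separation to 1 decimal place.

Raw difference: 168.7 − -166.4 = 335.1°.
Normalise into (−180°, 180°]: 335.1° − 360° = -24.9°.
Negative ⇒ the second point lies to the west; separation 24.9°.

24.9° west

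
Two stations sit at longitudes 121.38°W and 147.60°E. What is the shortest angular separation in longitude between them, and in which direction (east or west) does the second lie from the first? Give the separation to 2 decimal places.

Raw difference: 147.60 − -121.38 = 268.98°.
Normalise into (−180°, 180°]: 268.98° − 360° = -91.02°.
Negative ⇒ the second point lies to the west; separation 91.02°.

91.02° west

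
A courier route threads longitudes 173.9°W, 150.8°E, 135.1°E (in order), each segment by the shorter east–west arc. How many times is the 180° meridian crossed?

1

Leg 1: -173.9° → +150.8°, shortest Δλ = -35.3° (west) — crosses 180°.
Leg 2: +150.8° → +135.1°, shortest Δλ = -15.7° (west) — does not cross 180°.
Total crossings: 1.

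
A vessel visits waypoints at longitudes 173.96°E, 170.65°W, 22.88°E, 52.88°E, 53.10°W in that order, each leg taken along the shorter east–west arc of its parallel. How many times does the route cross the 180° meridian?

2

Leg 1: +173.96° → -170.65°, shortest Δλ = 15.39° (east) — crosses 180°.
Leg 2: -170.65° → +22.88°, shortest Δλ = -166.47° (west) — crosses 180°.
Leg 3: +22.88° → +52.88°, shortest Δλ = 30.0° (east) — does not cross 180°.
Leg 4: +52.88° → -53.10°, shortest Δλ = -105.98° (west) — does not cross 180°.
Total crossings: 2.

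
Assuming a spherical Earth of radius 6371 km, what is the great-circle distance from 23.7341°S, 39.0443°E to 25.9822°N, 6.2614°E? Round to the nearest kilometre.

Δλ = 6.2614 − 39.0443 = -32.7829°.
Δφ = 25.9822 − -23.7341 = 49.7163°.
a = sin²(Δφ/2) + cos φ₁ · cos φ₂ · sin²(Δλ/2) = 0.242246.
c = 2·atan2(√a, √(1−a)) = 1.02920 rad → d = 6371·c ≈ 6557.01 km.

6557 km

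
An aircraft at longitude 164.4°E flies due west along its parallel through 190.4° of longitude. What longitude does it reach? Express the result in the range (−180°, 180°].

26.0°W

Start at +164.4°; shift −190.4° → -26.0°.
-26.0° already lies in (−180°, 180°].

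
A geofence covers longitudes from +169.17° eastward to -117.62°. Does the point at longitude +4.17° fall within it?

No

Band width going east from +169.17° to -117.62°: ((-117.62 − 169.17) mod 360) = 73.21°.
Offset of +4.17° east of the west edge: ((4.17 − 169.17) mod 360) = 195.00°.
195.00° > 73.21° ⇒ outside.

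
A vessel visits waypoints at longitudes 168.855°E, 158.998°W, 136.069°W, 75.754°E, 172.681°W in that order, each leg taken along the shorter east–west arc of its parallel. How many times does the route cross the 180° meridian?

3

Leg 1: +168.855° → -158.998°, shortest Δλ = 32.147° (east) — crosses 180°.
Leg 2: -158.998° → -136.069°, shortest Δλ = 22.929° (east) — does not cross 180°.
Leg 3: -136.069° → +75.754°, shortest Δλ = -148.177° (west) — crosses 180°.
Leg 4: +75.754° → -172.681°, shortest Δλ = 111.565° (east) — crosses 180°.
Total crossings: 3.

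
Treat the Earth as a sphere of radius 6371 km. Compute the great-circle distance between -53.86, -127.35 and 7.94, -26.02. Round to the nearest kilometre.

11462 km

Δλ = -26.02 − -127.35 = 101.33°.
Δφ = 7.94 − -53.86 = 61.80°.
a = sin²(Δφ/2) + cos φ₁ · cos φ₂ · sin²(Δλ/2) = 0.613154.
c = 2·atan2(√a, √(1−a)) = 1.79908 rad → d = 6371·c ≈ 11461.96 km.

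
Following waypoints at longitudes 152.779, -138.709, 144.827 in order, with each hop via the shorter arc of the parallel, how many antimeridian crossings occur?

2

Leg 1: +152.779° → -138.709°, shortest Δλ = 68.512° (east) — crosses 180°.
Leg 2: -138.709° → +144.827°, shortest Δλ = -76.464° (west) — crosses 180°.
Total crossings: 2.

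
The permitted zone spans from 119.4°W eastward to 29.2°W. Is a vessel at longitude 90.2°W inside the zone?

Yes

Band width going east from -119.4° to -29.2°: ((-29.2 − -119.4) mod 360) = 90.2°.
Offset of -90.2° east of the west edge: ((-90.2 − -119.4) mod 360) = 29.2°.
29.2° ≤ 90.2° ⇒ inside.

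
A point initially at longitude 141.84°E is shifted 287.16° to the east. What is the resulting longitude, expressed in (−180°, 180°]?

69.00°E

Start at +141.84°; shift +287.16° → +429.00°.
+429.00° lies outside (−180°, 180°]; subtract 360° → +69.00°.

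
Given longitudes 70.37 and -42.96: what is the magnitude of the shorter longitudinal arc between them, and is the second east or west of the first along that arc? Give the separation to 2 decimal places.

Raw difference: -42.96 − 70.37 = -113.33°.
Normalise into (−180°, 180°]: -113.33° stays -113.33°.
Negative ⇒ the second point lies to the west; separation 113.33°.

113.33° west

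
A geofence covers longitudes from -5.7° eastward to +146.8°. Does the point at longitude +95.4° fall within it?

Band width going east from -5.7° to +146.8°: ((146.8 − -5.7) mod 360) = 152.5°.
Offset of +95.4° east of the west edge: ((95.4 − -5.7) mod 360) = 101.1°.
101.1° ≤ 152.5° ⇒ inside.

Yes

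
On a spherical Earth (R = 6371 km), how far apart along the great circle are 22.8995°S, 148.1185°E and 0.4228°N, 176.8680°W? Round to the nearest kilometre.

4589 km

Δλ = -176.8680 − 148.1185 = -324.9865°; wrapped into (−180°, 180°]: 35.0135°.
Δφ = 0.4228 − -22.8995 = 23.3223°.
a = sin²(Δφ/2) + cos φ₁ · cos φ₂ · sin²(Δλ/2) = 0.124211.
c = 2·atan2(√a, √(1−a)) = 0.72035 rad → d = 6371·c ≈ 4589.33 km.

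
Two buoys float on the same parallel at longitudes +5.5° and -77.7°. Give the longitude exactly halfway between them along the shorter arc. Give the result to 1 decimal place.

Signed shortest Δλ from +5.5° to -77.7° is -83.2°.
Midpoint longitude = +5.5° + (-83.2°)/2 = +5.5° − 41.6° = -36.1°.

-36.1°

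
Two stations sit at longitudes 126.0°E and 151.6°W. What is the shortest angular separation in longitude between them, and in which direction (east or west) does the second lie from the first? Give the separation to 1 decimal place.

Raw difference: -151.6 − 126.0 = -277.6°.
Normalise into (−180°, 180°]: -277.6° + 360° = 82.4°.
Positive ⇒ the second point lies to the east; separation 82.4°.

82.4° east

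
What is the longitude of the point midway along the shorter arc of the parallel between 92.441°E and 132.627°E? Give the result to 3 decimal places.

Signed shortest Δλ from +92.441° to +132.627° is +40.186°.
Midpoint longitude = +92.441° + (+40.186°)/2 = +92.441° + 20.093° = +112.534°.

112.534°E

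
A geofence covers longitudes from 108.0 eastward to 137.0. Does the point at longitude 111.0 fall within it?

Band width going east from +108.0° to +137.0°: ((137.0 − 108.0) mod 360) = 29.0°.
Offset of +111.0° east of the west edge: ((111.0 − 108.0) mod 360) = 3.0°.
3.0° ≤ 29.0° ⇒ inside.

Yes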